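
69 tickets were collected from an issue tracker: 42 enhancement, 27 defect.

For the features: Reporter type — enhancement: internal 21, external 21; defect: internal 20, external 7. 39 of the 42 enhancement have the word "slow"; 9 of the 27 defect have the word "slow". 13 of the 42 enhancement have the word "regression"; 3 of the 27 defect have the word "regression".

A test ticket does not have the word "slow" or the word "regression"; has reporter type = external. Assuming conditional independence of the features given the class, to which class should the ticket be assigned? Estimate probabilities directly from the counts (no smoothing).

enhancement: (42/69) × (21/42) × (3/42) × (29/42) ≈ 0.0150104
defect: (27/69) × (7/27) × (18/27) × (24/27) ≈ 0.0601181
Highest score → defect.

defect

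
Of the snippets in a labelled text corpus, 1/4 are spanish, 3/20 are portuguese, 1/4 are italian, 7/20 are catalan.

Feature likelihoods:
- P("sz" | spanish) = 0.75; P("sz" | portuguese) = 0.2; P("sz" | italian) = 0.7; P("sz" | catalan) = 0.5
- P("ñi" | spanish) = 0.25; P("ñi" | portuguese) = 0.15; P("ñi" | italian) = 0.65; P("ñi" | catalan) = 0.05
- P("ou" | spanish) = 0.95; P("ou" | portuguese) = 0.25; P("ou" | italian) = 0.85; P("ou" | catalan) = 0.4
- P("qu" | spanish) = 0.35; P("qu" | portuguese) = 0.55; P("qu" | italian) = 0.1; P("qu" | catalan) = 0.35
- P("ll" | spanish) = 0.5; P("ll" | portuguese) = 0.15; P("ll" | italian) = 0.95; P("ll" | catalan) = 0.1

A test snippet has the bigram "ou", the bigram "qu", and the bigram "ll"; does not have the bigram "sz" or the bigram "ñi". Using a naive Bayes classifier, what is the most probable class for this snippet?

spanish

spanish: 0.25 × (1−0.75) × (1−0.25) × 0.95 × 0.35 × 0.5 = 0.00779296875
portuguese: 0.15 × (1−0.2) × (1−0.15) × 0.25 × 0.55 × 0.15 = 0.00210375
italian: 0.25 × (1−0.7) × (1−0.65) × 0.85 × 0.1 × 0.95 = 0.0021196875
catalan: 0.35 × (1−0.5) × (1−0.05) × 0.4 × 0.35 × 0.1 = 0.0023275
Highest score → spanish.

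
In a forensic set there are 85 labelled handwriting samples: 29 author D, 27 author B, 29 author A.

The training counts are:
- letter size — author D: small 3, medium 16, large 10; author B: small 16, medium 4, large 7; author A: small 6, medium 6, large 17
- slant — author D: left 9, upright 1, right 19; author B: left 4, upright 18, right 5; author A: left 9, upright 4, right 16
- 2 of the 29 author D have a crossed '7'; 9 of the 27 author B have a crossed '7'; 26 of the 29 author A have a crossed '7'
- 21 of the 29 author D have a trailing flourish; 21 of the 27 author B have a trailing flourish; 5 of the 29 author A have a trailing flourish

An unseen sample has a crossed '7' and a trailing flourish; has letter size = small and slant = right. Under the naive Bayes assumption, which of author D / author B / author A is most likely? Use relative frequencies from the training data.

author D: (29/85) × (3/29) × (19/29) × (2/29) × (21/29) ≈ 0.00115481
author B: (27/85) × (16/27) × (5/27) × (9/27) × (21/27) ≈ 0.00903736
author A: (29/85) × (6/29) × (16/29) × (26/29) × (5/29) ≈ 0.00602007
Highest score → author B.

author B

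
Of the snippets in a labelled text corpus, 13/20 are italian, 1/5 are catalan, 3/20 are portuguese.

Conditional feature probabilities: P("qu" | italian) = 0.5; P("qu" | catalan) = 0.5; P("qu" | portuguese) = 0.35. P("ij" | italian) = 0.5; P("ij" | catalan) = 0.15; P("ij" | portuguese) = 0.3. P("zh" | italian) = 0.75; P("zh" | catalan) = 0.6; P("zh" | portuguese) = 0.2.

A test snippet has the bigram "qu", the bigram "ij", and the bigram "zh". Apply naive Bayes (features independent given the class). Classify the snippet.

italian: 0.65 × 0.5 × 0.5 × 0.75 = 0.121875
catalan: 0.2 × 0.5 × 0.15 × 0.6 = 0.009
portuguese: 0.15 × 0.35 × 0.3 × 0.2 = 0.00315
Highest score → italian.

italian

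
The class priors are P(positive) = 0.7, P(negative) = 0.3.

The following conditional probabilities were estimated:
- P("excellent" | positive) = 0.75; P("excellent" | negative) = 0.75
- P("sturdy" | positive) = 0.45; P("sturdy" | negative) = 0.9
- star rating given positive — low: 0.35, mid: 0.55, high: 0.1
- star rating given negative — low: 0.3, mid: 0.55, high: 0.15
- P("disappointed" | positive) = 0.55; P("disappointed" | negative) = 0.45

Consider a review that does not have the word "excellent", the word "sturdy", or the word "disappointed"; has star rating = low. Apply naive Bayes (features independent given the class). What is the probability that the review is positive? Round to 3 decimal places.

positive: 0.7 × (1−0.75) × (1−0.45) × 0.35 × (1−0.55) = 0.015159375
negative: 0.3 × (1−0.75) × (1−0.9) × 0.3 × (1−0.45) = 0.0012375
P(positive | x) = 0.015159375 / 0.016396875 ≈ 0.925

0.925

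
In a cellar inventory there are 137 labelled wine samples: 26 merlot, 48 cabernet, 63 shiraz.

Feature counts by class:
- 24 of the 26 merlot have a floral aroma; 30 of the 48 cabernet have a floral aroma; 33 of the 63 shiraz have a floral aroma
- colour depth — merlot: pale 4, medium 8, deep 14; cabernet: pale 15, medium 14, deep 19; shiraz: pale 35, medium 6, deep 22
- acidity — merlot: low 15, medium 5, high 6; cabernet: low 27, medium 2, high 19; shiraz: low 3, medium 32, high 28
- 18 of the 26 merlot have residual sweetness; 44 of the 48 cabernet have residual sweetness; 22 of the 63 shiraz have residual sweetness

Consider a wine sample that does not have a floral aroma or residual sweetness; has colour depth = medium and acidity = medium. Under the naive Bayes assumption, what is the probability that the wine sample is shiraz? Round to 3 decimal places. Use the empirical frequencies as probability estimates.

merlot: (26/137) × (2/26) × (8/26) × (5/26) × (8/26) ≈ 0.00026579
cabernet: (48/137) × (18/48) × (14/48) × (2/48) × (4/48) ≈ 0.00013306
shiraz: (63/137) × (30/63) × (6/63) × (32/63) × (41/63) ≈ 0.00689389
P(shiraz | x) = 0.00689389 / 0.00729274 ≈ 0.945

0.945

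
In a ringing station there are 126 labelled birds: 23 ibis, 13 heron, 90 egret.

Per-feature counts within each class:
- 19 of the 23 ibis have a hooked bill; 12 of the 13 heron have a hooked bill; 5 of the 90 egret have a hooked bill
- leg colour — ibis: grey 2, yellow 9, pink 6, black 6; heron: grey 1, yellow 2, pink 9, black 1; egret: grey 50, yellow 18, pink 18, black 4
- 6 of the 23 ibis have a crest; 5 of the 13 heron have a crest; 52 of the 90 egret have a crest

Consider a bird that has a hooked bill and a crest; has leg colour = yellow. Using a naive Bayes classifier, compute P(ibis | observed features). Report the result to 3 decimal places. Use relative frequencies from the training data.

ibis: (23/126) × (19/23) × (9/23) × (6/23) ≈ 0.0153929
heron: (13/126) × (12/13) × (2/13) × (5/13) ≈ 0.00563539
egret: (90/126) × (5/90) × (18/90) × (52/90) ≈ 0.00458554
P(ibis | x) = 0.0153929 / 0.02561383 ≈ 0.601

0.601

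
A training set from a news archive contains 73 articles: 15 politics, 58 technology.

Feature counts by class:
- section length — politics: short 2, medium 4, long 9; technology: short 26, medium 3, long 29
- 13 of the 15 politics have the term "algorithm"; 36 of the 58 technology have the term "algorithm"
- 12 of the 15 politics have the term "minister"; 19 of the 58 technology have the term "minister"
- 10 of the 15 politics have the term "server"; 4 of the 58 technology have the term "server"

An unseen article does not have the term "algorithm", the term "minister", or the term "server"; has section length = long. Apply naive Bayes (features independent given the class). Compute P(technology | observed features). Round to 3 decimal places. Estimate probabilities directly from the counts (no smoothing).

0.989

politics: (15/73) × (9/15) × (2/15) × (3/15) × (5/15) ≈ 0.00109589
technology: (58/73) × (29/58) × (22/58) × (39/58) × (54/58) ≈ 0.0943349
P(technology | x) = 0.0943349 / 0.09543079 ≈ 0.989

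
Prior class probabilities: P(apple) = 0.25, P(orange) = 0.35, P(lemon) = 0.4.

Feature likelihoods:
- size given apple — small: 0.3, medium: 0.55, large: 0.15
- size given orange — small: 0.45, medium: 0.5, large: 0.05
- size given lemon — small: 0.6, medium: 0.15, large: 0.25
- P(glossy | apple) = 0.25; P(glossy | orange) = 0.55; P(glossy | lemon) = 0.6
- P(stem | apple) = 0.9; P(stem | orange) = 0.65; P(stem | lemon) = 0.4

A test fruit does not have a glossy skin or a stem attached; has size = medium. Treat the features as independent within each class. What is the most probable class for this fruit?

orange

apple: 0.25 × 0.55 × (1−0.25) × (1−0.9) = 0.0103125
orange: 0.35 × 0.5 × (1−0.55) × (1−0.65) = 0.0275625
lemon: 0.4 × 0.15 × (1−0.6) × (1−0.4) = 0.0144
Highest score → orange.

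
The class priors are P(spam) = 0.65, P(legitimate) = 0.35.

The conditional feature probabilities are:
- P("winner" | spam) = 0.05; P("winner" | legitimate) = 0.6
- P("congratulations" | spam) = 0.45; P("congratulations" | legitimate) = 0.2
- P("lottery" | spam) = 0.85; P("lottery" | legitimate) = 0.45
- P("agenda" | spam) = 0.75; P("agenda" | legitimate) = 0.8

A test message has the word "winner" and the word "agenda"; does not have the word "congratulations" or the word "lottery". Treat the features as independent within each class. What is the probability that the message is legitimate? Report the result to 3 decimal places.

spam: 0.65 × 0.05 × (1−0.45) × (1−0.85) × 0.75 = 0.0020109375
legitimate: 0.35 × 0.6 × (1−0.2) × (1−0.45) × 0.8 = 0.07392
P(legitimate | x) = 0.07392 / 0.0759309375 ≈ 0.974

0.974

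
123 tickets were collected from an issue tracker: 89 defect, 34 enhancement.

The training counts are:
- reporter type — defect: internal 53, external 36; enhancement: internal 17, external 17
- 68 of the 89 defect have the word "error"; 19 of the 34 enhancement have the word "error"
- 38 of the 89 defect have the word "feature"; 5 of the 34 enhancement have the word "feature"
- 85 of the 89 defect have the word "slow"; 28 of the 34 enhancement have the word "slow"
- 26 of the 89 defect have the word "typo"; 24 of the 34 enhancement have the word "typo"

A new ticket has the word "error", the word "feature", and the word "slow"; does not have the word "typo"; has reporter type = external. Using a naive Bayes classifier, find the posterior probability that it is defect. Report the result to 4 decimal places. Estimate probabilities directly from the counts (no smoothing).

defect: (89/123) × (36/89) × (68/89) × (38/89) × (85/89) × (63/89) ≈ 0.064549
enhancement: (34/123) × (17/34) × (19/34) × (5/34) × (28/34) × (10/34) ≈ 0.00275112
P(defect | x) = 0.064549 / 0.06730012 ≈ 0.9591

0.9591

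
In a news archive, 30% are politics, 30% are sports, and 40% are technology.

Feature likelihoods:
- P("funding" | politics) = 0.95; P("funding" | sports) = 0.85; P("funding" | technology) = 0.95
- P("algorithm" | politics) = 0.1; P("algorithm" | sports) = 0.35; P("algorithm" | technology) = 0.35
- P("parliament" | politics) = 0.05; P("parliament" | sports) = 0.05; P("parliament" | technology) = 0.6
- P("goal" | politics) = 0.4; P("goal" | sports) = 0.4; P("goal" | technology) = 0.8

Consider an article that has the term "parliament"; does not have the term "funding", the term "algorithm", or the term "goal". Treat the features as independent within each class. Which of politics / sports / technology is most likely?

technology

politics: 0.3 × (1−0.95) × (1−0.1) × 0.05 × (1−0.4) = 0.000405
sports: 0.3 × (1−0.85) × (1−0.35) × 0.05 × (1−0.4) = 0.0008775
technology: 0.4 × (1−0.95) × (1−0.35) × 0.6 × (1−0.8) = 0.00156
Highest score → technology.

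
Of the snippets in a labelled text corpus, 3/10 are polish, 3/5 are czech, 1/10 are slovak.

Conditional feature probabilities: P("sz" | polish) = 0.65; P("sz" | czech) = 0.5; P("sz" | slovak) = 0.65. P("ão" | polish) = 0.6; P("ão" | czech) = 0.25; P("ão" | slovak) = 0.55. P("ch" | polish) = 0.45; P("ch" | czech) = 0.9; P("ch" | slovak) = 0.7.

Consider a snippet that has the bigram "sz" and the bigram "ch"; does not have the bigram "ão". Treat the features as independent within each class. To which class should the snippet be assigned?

czech

polish: 0.3 × 0.65 × (1−0.6) × 0.45 = 0.0351
czech: 0.6 × 0.5 × (1−0.25) × 0.9 = 0.2025
slovak: 0.1 × 0.65 × (1−0.55) × 0.7 = 0.020475
Highest score → czech.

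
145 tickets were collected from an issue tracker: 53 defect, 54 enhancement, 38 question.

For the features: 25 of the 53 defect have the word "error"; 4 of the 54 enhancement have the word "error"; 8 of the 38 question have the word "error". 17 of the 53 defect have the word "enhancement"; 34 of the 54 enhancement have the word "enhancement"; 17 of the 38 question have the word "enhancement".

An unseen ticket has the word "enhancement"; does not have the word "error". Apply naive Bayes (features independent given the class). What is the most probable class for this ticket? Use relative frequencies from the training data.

defect: (53/145) × (28/53) × (17/53) ≈ 0.0619388
enhancement: (54/145) × (50/54) × (34/54) ≈ 0.217114
question: (38/145) × (30/38) × (17/38) ≈ 0.092559
Highest score → enhancement.

enhancement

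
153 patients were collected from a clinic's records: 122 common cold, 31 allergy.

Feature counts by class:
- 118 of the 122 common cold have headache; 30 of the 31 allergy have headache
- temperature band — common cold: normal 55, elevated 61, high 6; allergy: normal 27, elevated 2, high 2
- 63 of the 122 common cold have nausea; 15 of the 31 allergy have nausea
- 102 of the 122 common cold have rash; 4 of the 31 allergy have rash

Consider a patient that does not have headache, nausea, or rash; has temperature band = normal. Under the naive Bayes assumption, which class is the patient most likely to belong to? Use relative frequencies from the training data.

common cold: (122/153) × (4/122) × (55/122) × (59/122) × (20/122) ≈ 0.000934402
allergy: (31/153) × (1/31) × (27/31) × (16/31) × (27/31) ≈ 0.002559
Highest score → allergy.

allergy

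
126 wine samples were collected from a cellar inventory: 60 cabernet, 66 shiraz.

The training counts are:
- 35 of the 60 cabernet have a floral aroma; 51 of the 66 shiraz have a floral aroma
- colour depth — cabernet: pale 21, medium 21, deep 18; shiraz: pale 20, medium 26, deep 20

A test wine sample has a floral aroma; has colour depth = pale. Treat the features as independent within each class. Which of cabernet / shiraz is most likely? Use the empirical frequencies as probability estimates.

shiraz

cabernet: (60/126) × (35/60) × (21/60) ≈ 0.0972222
shiraz: (66/126) × (51/66) × (20/66) ≈ 0.122655
Highest score → shiraz.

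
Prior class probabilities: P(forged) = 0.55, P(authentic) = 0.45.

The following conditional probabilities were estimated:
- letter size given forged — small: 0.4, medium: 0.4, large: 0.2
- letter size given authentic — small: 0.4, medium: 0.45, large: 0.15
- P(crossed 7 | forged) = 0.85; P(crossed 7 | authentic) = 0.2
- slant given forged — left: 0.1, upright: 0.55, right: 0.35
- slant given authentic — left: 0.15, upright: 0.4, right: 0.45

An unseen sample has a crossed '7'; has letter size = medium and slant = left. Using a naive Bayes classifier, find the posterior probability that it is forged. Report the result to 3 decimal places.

0.755

forged: 0.55 × 0.4 × 0.85 × 0.1 = 0.0187
authentic: 0.45 × 0.45 × 0.2 × 0.15 = 0.006075
P(forged | x) = 0.0187 / 0.024775 ≈ 0.755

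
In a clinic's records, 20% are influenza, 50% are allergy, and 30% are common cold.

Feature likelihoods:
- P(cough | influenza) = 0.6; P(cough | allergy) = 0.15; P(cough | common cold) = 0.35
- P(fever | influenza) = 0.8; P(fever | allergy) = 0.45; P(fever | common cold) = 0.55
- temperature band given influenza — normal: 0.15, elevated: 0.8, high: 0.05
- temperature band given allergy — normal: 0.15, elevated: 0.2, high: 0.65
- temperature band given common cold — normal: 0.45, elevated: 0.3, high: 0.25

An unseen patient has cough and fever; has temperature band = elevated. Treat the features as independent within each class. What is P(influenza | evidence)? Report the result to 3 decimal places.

influenza: 0.2 × 0.6 × 0.8 × 0.8 = 0.0768
allergy: 0.5 × 0.15 × 0.45 × 0.2 = 0.00675
common cold: 0.3 × 0.35 × 0.55 × 0.3 = 0.017325
P(influenza | x) = 0.0768 / 0.100875 ≈ 0.761

0.761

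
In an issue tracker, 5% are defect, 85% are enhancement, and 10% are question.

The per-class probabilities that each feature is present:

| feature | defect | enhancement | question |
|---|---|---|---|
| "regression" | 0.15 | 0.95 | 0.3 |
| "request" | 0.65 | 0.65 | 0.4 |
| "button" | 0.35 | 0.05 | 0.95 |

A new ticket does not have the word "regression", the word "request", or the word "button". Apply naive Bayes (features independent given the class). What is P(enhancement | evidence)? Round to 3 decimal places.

0.546

defect: 0.05 × (1−0.15) × (1−0.65) × (1−0.35) = 0.00966875
enhancement: 0.85 × (1−0.95) × (1−0.65) × (1−0.05) = 0.01413125
question: 0.1 × (1−0.3) × (1−0.4) × (1−0.95) = 0.0021
P(enhancement | x) = 0.01413125 / 0.0259 ≈ 0.546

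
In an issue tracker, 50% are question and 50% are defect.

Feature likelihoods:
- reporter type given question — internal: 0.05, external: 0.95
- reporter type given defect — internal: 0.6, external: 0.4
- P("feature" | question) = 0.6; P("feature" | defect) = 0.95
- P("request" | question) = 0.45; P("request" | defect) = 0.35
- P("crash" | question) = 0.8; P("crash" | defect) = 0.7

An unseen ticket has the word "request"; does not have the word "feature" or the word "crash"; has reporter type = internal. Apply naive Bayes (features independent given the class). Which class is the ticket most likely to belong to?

question: 0.5 × 0.05 × (1−0.6) × 0.45 × (1−0.8) = 0.0009
defect: 0.5 × 0.6 × (1−0.95) × 0.35 × (1−0.7) = 0.001575
Highest score → defect.

defect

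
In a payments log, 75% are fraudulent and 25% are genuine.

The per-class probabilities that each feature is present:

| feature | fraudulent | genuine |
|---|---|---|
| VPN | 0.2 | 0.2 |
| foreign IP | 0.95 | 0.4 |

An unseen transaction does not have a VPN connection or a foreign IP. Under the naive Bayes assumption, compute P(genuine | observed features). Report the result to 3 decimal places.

fraudulent: 0.75 × (1−0.2) × (1−0.95) = 0.03
genuine: 0.25 × (1−0.2) × (1−0.4) = 0.12
P(genuine | x) = 0.12 / 0.15 ≈ 0.800

0.800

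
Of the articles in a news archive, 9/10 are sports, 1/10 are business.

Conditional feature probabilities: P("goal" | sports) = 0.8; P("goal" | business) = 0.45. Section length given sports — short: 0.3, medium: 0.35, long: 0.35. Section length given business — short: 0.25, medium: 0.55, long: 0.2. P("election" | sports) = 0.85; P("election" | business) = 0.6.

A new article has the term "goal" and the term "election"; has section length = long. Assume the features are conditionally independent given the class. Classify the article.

sports: 0.9 × 0.8 × 0.35 × 0.85 = 0.2142
business: 0.1 × 0.45 × 0.2 × 0.6 = 0.0054
Highest score → sports.

sports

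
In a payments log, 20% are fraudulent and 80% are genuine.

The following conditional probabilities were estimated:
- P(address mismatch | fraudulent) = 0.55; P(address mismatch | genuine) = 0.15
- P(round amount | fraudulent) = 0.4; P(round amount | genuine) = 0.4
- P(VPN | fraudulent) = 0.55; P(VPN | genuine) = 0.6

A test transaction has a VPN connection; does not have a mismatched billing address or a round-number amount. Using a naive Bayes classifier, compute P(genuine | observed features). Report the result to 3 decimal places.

0.892

fraudulent: 0.2 × (1−0.55) × (1−0.4) × 0.55 = 0.0297
genuine: 0.8 × (1−0.15) × (1−0.4) × 0.6 = 0.2448
P(genuine | x) = 0.2448 / 0.2745 ≈ 0.892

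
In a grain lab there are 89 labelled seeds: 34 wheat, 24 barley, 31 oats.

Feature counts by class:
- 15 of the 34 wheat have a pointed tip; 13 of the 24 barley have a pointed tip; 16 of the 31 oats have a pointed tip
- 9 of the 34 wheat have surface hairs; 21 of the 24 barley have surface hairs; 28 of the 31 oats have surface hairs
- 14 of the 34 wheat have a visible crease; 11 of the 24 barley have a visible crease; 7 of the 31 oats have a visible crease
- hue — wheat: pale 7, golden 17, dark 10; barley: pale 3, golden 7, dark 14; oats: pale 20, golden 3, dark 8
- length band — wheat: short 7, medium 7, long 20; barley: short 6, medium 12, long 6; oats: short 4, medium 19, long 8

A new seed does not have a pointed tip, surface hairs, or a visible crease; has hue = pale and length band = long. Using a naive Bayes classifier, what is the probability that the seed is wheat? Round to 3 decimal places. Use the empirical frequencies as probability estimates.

wheat: (34/89) × (19/34) × (25/34) × (20/34) × (7/34) × (20/34) ≈ 0.0111827
barley: (24/89) × (11/24) × (3/24) × (13/24) × (3/24) × (6/24) ≈ 0.000261514
oats: (31/89) × (15/31) × (3/31) × (24/31) × (20/31) × (8/31) ≈ 0.00210236
P(wheat | x) = 0.0111827 / 0.013546574 ≈ 0.826

0.826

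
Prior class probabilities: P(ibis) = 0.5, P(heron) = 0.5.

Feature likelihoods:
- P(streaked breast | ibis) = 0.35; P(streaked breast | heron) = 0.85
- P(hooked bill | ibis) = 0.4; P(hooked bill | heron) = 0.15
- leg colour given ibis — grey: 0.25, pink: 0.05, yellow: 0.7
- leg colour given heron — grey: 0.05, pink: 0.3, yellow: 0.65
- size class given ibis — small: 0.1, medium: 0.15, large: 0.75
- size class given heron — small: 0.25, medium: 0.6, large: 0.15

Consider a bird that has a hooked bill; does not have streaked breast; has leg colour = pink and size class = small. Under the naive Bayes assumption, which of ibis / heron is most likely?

heron

ibis: 0.5 × (1−0.35) × 0.4 × 0.05 × 0.1 = 0.00065
heron: 0.5 × (1−0.85) × 0.15 × 0.3 × 0.25 = 0.00084375
Highest score → heron.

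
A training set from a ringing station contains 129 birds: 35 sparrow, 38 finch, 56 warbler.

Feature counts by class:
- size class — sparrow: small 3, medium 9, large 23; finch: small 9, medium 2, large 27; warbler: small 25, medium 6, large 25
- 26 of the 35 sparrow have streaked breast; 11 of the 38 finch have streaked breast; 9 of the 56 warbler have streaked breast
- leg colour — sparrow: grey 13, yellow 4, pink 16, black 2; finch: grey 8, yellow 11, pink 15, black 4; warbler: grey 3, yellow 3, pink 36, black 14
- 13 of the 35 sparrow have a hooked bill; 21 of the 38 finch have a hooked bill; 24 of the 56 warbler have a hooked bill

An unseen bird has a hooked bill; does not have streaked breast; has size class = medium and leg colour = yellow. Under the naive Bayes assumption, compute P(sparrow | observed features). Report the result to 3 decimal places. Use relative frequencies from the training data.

0.223

sparrow: (35/129) × (9/35) × (9/35) × (4/35) × (13/35) ≈ 0.000761543
finch: (38/129) × (2/38) × (27/38) × (11/38) × (21/38) ≈ 0.00176224
warbler: (56/129) × (6/56) × (47/56) × (3/56) × (24/56) ≈ 0.000896247
P(sparrow | x) = 0.000761543 / 0.00342003 ≈ 0.223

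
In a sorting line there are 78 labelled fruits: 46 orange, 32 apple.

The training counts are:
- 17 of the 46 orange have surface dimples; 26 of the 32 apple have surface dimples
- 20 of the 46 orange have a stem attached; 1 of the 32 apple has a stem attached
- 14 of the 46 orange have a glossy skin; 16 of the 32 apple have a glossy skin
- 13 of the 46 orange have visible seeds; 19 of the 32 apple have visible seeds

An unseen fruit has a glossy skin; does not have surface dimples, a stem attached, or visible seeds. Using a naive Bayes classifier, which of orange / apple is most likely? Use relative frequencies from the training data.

orange

orange: (46/78) × (29/46) × (26/46) × (14/46) × (33/46) ≈ 0.0458823
apple: (32/78) × (6/32) × (31/32) × (16/32) × (13/32) = 0.01513671875
Highest score → orange.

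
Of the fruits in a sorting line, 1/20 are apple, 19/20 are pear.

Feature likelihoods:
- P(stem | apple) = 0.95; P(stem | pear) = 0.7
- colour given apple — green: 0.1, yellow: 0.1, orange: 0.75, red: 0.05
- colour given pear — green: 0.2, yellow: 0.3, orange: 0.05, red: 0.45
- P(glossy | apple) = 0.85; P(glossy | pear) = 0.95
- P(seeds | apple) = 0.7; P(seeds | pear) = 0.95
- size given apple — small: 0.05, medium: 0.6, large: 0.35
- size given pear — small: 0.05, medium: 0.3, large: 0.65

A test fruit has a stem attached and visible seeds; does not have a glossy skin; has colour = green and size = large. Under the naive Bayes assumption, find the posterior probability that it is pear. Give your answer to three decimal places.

0.959

apple: 0.05 × 0.95 × 0.1 × (1−0.85) × 0.7 × 0.35 = 0.0001745625
pear: 0.95 × 0.7 × 0.2 × (1−0.95) × 0.95 × 0.65 = 0.004106375
P(pear | x) = 0.004106375 / 0.0042809375 ≈ 0.959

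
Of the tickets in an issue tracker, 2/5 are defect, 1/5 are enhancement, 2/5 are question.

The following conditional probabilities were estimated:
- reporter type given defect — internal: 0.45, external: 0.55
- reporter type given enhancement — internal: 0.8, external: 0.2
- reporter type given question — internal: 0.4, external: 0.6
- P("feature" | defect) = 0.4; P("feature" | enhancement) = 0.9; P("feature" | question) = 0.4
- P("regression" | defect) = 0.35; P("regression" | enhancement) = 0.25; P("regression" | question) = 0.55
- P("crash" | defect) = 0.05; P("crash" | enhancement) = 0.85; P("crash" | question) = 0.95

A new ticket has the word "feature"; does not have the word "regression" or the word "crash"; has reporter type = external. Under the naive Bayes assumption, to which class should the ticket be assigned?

defect

defect: 0.4 × 0.55 × 0.4 × (1−0.35) × (1−0.05) = 0.05434
enhancement: 0.2 × 0.2 × 0.9 × (1−0.25) × (1−0.85) = 0.00405
question: 0.4 × 0.6 × 0.4 × (1−0.55) × (1−0.95) = 0.00216
Highest score → defect.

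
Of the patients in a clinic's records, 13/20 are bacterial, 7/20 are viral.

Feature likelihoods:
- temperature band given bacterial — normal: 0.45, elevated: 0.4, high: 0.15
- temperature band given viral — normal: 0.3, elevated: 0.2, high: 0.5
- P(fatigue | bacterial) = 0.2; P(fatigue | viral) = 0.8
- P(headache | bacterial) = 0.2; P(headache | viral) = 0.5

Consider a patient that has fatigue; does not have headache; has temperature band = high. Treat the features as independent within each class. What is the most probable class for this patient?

bacterial: 0.65 × 0.15 × 0.2 × (1−0.2) = 0.0156
viral: 0.35 × 0.5 × 0.8 × (1−0.5) = 0.07
Highest score → viral.

viral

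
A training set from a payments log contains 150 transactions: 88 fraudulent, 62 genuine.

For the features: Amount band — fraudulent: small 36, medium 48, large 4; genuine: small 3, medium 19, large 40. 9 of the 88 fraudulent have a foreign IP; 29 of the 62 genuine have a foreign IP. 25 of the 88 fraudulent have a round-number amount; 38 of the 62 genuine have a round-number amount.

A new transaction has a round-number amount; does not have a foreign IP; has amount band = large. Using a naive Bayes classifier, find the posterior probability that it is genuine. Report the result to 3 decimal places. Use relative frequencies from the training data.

fraudulent: (88/150) × (4/88) × (79/88) × (25/88) ≈ 0.00680096
genuine: (62/150) × (40/62) × (33/62) × (38/62) ≈ 0.0869927
P(genuine | x) = 0.0869927 / 0.09379366 ≈ 0.927

0.927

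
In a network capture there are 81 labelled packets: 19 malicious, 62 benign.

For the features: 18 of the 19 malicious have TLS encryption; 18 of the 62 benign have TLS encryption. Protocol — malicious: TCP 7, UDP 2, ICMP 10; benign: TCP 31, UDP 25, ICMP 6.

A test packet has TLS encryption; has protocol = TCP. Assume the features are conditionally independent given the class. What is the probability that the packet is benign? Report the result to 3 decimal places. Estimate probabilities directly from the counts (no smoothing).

0.576

malicious: (19/81) × (18/19) × (7/19) ≈ 0.0818713
benign: (62/81) × (18/62) × (31/62) ≈ 0.111111
P(benign | x) = 0.111111 / 0.1929823 ≈ 0.576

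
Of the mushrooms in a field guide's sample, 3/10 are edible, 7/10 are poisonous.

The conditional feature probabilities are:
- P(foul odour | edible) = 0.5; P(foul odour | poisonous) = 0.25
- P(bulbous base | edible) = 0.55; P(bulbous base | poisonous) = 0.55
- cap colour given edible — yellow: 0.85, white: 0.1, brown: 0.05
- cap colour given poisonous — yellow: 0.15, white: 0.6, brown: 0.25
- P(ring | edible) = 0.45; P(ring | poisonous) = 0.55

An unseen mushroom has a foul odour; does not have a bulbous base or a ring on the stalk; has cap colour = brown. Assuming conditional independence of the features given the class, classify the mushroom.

edible: 0.3 × 0.5 × (1−0.55) × 0.05 × (1−0.45) = 0.00185625
poisonous: 0.7 × 0.25 × (1−0.55) × 0.25 × (1−0.55) = 0.008859375
Highest score → poisonous.

poisonous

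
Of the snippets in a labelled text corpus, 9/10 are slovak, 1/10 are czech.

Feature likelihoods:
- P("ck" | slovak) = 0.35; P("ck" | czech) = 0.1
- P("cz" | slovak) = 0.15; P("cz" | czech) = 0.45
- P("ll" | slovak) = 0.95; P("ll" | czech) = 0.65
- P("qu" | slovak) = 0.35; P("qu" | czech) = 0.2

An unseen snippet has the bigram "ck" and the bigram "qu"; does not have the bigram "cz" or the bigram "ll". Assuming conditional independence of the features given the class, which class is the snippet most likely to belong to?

slovak

slovak: 0.9 × 0.35 × (1−0.15) × (1−0.95) × 0.35 = 0.004685625
czech: 0.1 × 0.1 × (1−0.45) × (1−0.65) × 0.2 = 0.000385
Highest score → slovak.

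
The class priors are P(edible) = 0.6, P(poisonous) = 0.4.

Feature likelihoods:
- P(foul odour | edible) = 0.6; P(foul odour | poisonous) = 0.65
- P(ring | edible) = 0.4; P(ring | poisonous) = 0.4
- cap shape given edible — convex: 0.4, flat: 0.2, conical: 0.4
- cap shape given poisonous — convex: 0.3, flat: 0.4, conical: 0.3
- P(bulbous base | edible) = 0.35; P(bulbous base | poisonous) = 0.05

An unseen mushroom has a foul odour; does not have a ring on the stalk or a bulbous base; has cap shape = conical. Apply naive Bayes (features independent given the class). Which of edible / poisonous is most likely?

edible

edible: 0.6 × 0.6 × (1−0.4) × 0.4 × (1−0.35) = 0.05616
poisonous: 0.4 × 0.65 × (1−0.4) × 0.3 × (1−0.05) = 0.04446
Highest score → edible.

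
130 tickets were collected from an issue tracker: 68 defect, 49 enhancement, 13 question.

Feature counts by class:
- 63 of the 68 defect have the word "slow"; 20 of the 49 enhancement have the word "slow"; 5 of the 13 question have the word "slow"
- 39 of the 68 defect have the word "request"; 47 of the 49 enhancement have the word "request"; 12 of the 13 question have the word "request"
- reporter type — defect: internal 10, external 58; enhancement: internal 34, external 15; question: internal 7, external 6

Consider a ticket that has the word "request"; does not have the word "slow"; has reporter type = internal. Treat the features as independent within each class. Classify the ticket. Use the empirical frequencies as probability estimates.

defect: (68/130) × (5/68) × (39/68) × (10/68) ≈ 0.00324394
enhancement: (49/130) × (29/49) × (47/49) × (34/49) ≈ 0.14847
question: (13/130) × (8/13) × (12/13) × (7/13) ≈ 0.0305872
Highest score → enhancement.

enhancement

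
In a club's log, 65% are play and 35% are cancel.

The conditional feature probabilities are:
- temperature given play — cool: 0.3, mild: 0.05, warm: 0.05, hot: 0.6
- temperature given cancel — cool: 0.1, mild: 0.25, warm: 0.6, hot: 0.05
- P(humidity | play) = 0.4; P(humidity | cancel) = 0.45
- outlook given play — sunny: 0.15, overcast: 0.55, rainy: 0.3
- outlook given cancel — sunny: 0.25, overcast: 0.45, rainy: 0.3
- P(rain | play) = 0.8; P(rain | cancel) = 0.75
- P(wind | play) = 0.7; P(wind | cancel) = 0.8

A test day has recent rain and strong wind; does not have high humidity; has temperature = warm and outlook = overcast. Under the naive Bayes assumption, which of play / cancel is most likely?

cancel

play: 0.65 × 0.05 × (1−0.4) × 0.55 × 0.8 × 0.7 = 0.006006
cancel: 0.35 × 0.6 × (1−0.45) × 0.45 × 0.75 × 0.8 = 0.031185
Highest score → cancel.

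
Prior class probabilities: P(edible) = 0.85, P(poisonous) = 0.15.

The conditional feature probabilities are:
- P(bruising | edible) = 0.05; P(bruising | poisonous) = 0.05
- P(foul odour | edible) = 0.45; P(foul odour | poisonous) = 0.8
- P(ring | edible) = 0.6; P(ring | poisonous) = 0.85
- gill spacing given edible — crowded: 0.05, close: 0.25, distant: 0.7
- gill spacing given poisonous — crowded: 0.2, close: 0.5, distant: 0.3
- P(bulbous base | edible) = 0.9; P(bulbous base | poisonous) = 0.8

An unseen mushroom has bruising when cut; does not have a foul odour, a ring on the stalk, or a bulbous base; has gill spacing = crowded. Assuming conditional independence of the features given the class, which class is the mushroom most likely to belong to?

edible

edible: 0.85 × 0.05 × (1−0.45) × (1−0.6) × 0.05 × (1−0.9) = 0.00004675
poisonous: 0.15 × 0.05 × (1−0.8) × (1−0.85) × 0.2 × (1−0.8) = 0.000009
Highest score → edible.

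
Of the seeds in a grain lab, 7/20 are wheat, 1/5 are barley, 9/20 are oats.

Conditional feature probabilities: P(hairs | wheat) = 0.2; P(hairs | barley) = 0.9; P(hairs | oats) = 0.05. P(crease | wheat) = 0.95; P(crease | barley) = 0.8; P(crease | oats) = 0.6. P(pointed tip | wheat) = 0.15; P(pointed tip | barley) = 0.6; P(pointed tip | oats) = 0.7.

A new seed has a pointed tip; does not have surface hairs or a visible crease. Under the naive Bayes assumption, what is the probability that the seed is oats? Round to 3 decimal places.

0.964

wheat: 0.35 × (1−0.2) × (1−0.95) × 0.15 = 0.0021
barley: 0.2 × (1−0.9) × (1−0.8) × 0.6 = 0.0024
oats: 0.45 × (1−0.05) × (1−0.6) × 0.7 = 0.1197
P(oats | x) = 0.1197 / 0.1242 ≈ 0.964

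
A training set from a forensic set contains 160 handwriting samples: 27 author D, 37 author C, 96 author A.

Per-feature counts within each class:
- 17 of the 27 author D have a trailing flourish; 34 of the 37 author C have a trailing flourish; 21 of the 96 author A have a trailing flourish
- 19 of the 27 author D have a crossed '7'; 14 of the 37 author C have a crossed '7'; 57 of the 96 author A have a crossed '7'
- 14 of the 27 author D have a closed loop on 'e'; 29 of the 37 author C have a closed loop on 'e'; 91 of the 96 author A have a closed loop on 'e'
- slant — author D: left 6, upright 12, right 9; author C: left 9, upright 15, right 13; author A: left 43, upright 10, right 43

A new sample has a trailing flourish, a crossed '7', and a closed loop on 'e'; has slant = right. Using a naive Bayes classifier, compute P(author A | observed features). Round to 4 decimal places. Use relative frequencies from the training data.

author D: (27/160) × (17/27) × (19/27) × (14/27) × (9/27) ≈ 0.012923
author C: (37/160) × (34/37) × (14/37) × (29/37) × (13/37) ≈ 0.0221423
author A: (96/160) × (21/96) × (57/96) × (91/96) × (43/96) ≈ 0.033088
P(author A | x) = 0.033088 / 0.0681533 ≈ 0.4855

0.4855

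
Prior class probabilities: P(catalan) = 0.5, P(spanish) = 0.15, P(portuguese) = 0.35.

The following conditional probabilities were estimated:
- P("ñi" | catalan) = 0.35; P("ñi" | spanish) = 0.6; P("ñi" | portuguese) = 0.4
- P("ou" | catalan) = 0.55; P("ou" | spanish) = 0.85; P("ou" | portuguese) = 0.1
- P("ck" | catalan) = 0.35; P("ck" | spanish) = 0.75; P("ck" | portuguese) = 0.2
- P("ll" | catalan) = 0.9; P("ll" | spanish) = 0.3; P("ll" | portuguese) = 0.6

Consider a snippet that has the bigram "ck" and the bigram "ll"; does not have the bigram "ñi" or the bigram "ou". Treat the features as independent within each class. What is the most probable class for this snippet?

catalan

catalan: 0.5 × (1−0.35) × (1−0.55) × 0.35 × 0.9 = 0.04606875
spanish: 0.15 × (1−0.6) × (1−0.85) × 0.75 × 0.3 = 0.002025
portuguese: 0.35 × (1−0.4) × (1−0.1) × 0.2 × 0.6 = 0.02268
Highest score → catalan.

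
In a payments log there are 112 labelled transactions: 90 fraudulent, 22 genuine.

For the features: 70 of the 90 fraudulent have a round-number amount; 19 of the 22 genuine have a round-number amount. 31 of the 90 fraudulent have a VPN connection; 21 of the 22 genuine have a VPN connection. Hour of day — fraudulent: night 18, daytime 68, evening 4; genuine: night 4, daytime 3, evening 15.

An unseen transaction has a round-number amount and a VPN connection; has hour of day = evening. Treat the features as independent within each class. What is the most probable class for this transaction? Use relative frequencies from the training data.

genuine

fraudulent: (90/112) × (70/90) × (31/90) × (4/90) ≈ 0.0095679
genuine: (22/112) × (19/22) × (21/22) × (15/22) ≈ 0.110408
Highest score → genuine.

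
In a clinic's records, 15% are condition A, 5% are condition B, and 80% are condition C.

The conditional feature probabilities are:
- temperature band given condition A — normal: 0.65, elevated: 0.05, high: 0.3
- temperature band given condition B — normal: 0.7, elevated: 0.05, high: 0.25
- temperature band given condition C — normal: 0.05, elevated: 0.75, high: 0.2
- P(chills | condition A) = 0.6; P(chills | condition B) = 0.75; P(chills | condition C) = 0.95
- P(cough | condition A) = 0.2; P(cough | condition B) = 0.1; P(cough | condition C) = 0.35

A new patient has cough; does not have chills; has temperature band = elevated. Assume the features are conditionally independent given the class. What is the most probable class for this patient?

condition C

condition A: 0.15 × 0.05 × (1−0.6) × 0.2 = 0.0006
condition B: 0.05 × 0.05 × (1−0.75) × 0.1 = 0.0000625
condition C: 0.8 × 0.75 × (1−0.95) × 0.35 = 0.0105
Highest score → condition C.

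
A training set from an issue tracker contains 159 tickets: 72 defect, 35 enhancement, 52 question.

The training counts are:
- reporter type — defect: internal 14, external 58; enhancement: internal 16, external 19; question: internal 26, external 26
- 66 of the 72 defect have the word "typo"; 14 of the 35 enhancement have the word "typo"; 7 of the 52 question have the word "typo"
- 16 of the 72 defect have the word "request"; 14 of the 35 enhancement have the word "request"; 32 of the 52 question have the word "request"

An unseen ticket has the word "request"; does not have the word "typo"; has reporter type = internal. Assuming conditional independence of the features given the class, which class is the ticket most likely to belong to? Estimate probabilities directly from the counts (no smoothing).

defect: (72/159) × (14/72) × (6/72) × (16/72) ≈ 0.00163056
enhancement: (35/159) × (16/35) × (21/35) × (14/35) ≈ 0.0241509
question: (52/159) × (26/52) × (45/52) × (32/52) ≈ 0.0870827
Highest score → question.

question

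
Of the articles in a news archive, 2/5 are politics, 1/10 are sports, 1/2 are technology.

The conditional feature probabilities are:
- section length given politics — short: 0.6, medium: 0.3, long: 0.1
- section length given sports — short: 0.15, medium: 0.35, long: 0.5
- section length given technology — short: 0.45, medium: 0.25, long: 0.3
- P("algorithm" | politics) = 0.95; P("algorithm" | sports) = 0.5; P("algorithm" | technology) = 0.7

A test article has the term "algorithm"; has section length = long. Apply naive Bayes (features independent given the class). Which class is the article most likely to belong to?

politics: 0.4 × 0.1 × 0.95 = 0.038
sports: 0.1 × 0.5 × 0.5 = 0.025
technology: 0.5 × 0.3 × 0.7 = 0.105
Highest score → technology.

technology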